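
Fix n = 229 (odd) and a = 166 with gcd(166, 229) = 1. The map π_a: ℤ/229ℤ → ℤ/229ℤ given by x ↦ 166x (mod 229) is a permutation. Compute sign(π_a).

-1

Start at x=8: 8 → 183 → 150 → 168 → 179 → 173 → 93 → … (one orbit).
π_166 has 2 disjoint cycles with lengths [228, 1] on {0,…,228}.
2 cycles on 229: each ℓ→(−1)^(ℓ−1), product (−1)^227 = -1.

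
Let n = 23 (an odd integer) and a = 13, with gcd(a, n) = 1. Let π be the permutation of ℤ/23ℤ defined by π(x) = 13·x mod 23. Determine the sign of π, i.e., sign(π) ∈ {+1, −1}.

Trace 12: π^k(12) = [12, 18, 4, 6, 9, 2, 3] for k=0..6.
Decompose π into cycles: lengths [11, 11, 1] (3 cycles, including the fixed point 0).
n − c = 23 − 3 = 20; sign = (−1)^20 = +1.
Via Zolotarev, sign(π_{13}) = (13|23) = +1.

+1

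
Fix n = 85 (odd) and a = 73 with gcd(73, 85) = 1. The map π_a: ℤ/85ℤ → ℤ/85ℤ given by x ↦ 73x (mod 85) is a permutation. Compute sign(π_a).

+1

Orbit of 57 under x↦73x: [57, 81, 48, 19, 27, 16, 63]… (length divides ord_85(73)).
Cycle type of π: 16×5 + 4 + 1; total 7 cycles.
85 − 7 = 78 transpositions; sign(π) = (−1)^78 = +1.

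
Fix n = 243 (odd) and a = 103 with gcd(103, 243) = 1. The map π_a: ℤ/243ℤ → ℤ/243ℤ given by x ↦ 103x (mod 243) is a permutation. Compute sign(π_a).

Orbit of 208 under x↦103x: [208, 40, 232, 82, 184, 241, 37]… (length divides ord_243(103)).
Cycle lengths of π_103 on ℤ/243ℤ: [81, 81, 27, 27, 9, 9, 3, 3, 1, 1, 1]; 11 cycles in total.
sign(π) = (−1)^{n − #cycles} = (−1)^{243−11} = (−1)^232 = +1.
Zolotarev: (103|243) = +1, matching the cycle-count sign.

+1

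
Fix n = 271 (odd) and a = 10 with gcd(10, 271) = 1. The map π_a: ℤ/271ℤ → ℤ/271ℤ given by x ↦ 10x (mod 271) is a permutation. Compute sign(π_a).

+1

Trace 100: π^k(100) = [100, 187, 244, 1, 10] for k=0..4.
The orbit structure of x ↦ 10x mod 271: 55 orbits of sizes [5, 5, 5, 5, 5, 5, 5, 5, 5, 5, 5, 5, 5, 5, 5, 5, 5, 5, 5, 5, 5, 5, 5, 5, 5, 5, 5, 5, 5, 5, 5, 5, 5, 5, 5, 5, 5, 5, 5, 5, 5, 5, 5, 5, 5, 5, 5, 5, 5, 5, 5, 5, 5, 5, 1].
55 cycles on 271: each ℓ→(−1)^(ℓ−1), product (−1)^216 = +1.
The Jacobi symbol (10|271) = +1 (Zolotarev) agrees.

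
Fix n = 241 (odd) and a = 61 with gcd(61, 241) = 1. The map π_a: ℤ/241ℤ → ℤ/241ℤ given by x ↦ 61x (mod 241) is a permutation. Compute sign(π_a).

+1

Trace 180: π^k(180) = [180, 135, 41, 91, 8, 6, 125] for k=0..6.
The orbit structure of x ↦ 61x mod 241: 7 orbits of sizes [40, 40, 40, 40, 40, 40, 1].
241 − 7 = 234 transpositions; sign(π) = (−1)^234 = +1.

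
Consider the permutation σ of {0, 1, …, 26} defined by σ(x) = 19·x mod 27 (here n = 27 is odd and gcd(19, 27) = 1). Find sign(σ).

+1

Start at x=10: 10 → 1 → 19 → 10 (one orbit).
Decompose π into cycles: lengths [3, 3, 3, 3, 3, 3, 1, 1, 1, 1, 1, 1, 1, 1, 1] (15 cycles, including the fixed point 0).
With 15 cycles on 27 points, sign = (−1)^{27−15} = +1.
Check: (19/27) = +1 by Zolotarev.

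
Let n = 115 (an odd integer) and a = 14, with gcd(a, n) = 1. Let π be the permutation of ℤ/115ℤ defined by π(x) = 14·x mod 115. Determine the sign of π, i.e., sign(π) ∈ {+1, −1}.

Trace 79: π^k(79) = [79, 71, 74, 1, 14, 81, 99] for k=0..6.
Cycle lengths of π_14 on ℤ/115ℤ: [22, 22, 22, 22, 22, 2, 2, 1]; 8 cycles in total.
8 cycles on 115: each ℓ→(−1)^(ℓ−1), product (−1)^107 = -1.
Via Zolotarev, sign(π_{14}) = (14|115) = -1.

-1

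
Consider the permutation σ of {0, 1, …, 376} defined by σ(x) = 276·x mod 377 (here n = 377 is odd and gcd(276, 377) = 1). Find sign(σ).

-1

Start at x=347: 347 → 14 → 94 → 308 → 183 → 367 → 256 → … (one orbit).
Cycle type of π: 84×4 + 28 + 3×4 + 1; total 10 cycles.
Σ(ℓ_i−1) = 377−10 = 367; sign = (−1)^367 = -1.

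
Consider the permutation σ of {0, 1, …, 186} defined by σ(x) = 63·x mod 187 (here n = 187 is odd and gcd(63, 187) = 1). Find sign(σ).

Start at x=182: 182 → 59 → 164 → 47 → 156 → 104 → 7 → … (one orbit).
5 cycles of lengths [80, 80, 16, 10, 1].
187 − 5 = 182 transpositions; sign(π) = (−1)^182 = +1.
(63|187)_J = +1 (Zolotarev's lemma cross-check).

+1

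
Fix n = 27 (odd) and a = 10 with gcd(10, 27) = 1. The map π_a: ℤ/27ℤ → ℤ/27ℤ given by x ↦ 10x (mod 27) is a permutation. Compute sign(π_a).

+1

Orbit of 19 under x↦10x: [19, 1, 10]… (length divides ord_27(10)).
Decompose π into cycles: lengths [3, 3, 3, 3, 3, 3, 1, 1, 1, 1, 1, 1, 1, 1, 1] (15 cycles, including the fixed point 0).
15 cycles on 27: each ℓ→(−1)^(ℓ−1), product (−1)^12 = +1.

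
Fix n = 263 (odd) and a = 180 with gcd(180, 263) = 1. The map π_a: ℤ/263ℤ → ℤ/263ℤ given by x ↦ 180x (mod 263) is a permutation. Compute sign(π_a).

-1

Start at x=211: 211 → 108 → 241 → 248 → 193 → 24 → 112 → … (one orbit).
2 cycles of lengths [262, 1].
Σ(ℓ_i−1) = 263−2 = 261; sign = (−1)^261 = -1.
Check: (180/263) = -1 by Zolotarev.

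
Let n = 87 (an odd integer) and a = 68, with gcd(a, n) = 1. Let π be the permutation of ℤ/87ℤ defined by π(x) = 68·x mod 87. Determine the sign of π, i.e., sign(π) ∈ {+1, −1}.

+1

Trace 16: π^k(16) = [16, 44, 34, 50, 7, 41, 4] for k=0..6.
Cycle lengths of π_68 on ℤ/87ℤ: [28, 28, 28, 2, 1]; 5 cycles in total.
87 − 5 = 82 transpositions; sign(π) = (−1)^82 = +1.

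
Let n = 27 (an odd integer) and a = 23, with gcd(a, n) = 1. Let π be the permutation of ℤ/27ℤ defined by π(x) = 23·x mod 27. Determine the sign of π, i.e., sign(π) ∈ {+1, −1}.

Orbit of 4 under x↦23x: [4, 11, 10, 14, 25, 8, 22]… (length divides ord_27(23)).
The orbit structure of x ↦ 23x mod 27: 4 orbits of sizes [18, 6, 2, 1].
sign(π) = (−1)^{n − #cycles} = (−1)^{27−4} = (−1)^23 = -1.
Check: (23/27) = -1 by Zolotarev.

-1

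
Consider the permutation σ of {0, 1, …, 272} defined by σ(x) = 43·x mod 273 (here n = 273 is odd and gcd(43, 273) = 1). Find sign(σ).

Start at x=211: 211 → 64 → 22 → 127 → 1 → 43 → 211 (one orbit).
63 cycles of lengths [6, 6, 6, 6, 6, 6, 6, 6, 6, 6, 6, 6, 6, 6, 6, 6, 6, 6, 6, 6, 6, 6, 6, 6, 6, 6, 6, 6, 6, 6, 6, 6, 6, 6, 6, 6, 6, 6, 6, 6, 6, 6, 1, 1, 1, 1, 1, 1, 1, 1, 1, 1, 1, 1, 1, 1, 1, 1, 1, 1, 1, 1, 1].
n − c = 273 − 63 = 210; sign = (−1)^210 = +1.
Via Zolotarev, sign(π_{43}) = (43|273) = +1.

+1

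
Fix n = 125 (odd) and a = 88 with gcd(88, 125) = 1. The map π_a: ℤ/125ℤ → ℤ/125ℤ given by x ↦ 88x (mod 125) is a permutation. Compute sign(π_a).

-1

Trace 84: π^k(84) = [84, 17, 121, 23, 24, 112, 106] for k=0..6.
4 cycles of lengths [100, 20, 4, 1].
With 4 cycles on 125 points, sign = (−1)^{125−4} = -1.
(88|125)_J = -1 (Zolotarev's lemma cross-check).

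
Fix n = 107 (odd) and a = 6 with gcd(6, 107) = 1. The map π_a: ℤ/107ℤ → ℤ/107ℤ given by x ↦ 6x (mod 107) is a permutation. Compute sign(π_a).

-1

Start at x=33: 33 → 91 → 11 → 66 → 75 → 22 → 25 → … (one orbit).
2 cycles of lengths [106, 1].
With 2 cycles on 107 points, sign = (−1)^{107−2} = -1.
Check: (6/107) = -1 by Zolotarev.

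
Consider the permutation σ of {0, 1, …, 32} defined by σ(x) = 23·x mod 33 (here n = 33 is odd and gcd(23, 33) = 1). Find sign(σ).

-1

Orbit of 23 under x↦23x: [23, 1]… (length divides ord_33(23)).
Cycle type of π: 2×11 + 1×11; total 22 cycles.
33 − 22 = 11 transpositions; sign(π) = (−1)^11 = -1.
Zolotarev: (23|33) = -1, matching the cycle-count sign.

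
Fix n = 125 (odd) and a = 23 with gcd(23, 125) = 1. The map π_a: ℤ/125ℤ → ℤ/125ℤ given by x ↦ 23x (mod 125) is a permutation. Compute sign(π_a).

-1

Start at x=64: 64 → 97 → 106 → 63 → 74 → 77 → 21 → … (one orbit).
4 cycles of lengths [100, 20, 4, 1].
Σ(ℓ_i−1) = 125−4 = 121; sign = (−1)^121 = -1.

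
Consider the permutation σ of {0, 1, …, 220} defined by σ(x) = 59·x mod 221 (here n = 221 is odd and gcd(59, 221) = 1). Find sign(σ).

Trace 1: π^k(1) = [1, 59, 166, 70, 152, 128, 38] for k=0..6.
Cycle lengths of π_59 on ℤ/221ℤ: [24, 24, 24, 24, 24, 24, 24, 24, 12, 8, 8, 1]; 12 cycles in total.
sign(π) = (−1)^{n − #cycles} = (−1)^{221−12} = (−1)^209 = -1.
The Jacobi symbol (59|221) = -1 (Zolotarev) agrees.

-1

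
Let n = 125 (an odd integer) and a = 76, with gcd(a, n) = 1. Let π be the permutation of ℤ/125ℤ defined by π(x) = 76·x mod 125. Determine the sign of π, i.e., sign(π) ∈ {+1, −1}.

+1

Start at x=1: 1 → 76 → 26 → 101 → 51 → 1 (one orbit).
The orbit structure of x ↦ 76x mod 125: 45 orbits of sizes [5, 5, 5, 5, 5, 5, 5, 5, 5, 5, 5, 5, 5, 5, 5, 5, 5, 5, 5, 5, 1, 1, 1, 1, 1, 1, 1, 1, 1, 1, 1, 1, 1, 1, 1, 1, 1, 1, 1, 1, 1, 1, 1, 1, 1].
125 − 45 = 80 transpositions; sign(π) = (−1)^80 = +1.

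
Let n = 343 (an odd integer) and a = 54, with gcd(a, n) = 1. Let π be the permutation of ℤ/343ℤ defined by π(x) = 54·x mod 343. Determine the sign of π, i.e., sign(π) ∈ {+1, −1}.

-1

Trace 254: π^k(254) = [254, 339, 127, 341, 235, 342, 289] for k=0..6.
Cycle type of π: 294 + 42 + 6 + 1; total 4 cycles.
n − c = 343 − 4 = 339; sign = (−1)^339 = -1.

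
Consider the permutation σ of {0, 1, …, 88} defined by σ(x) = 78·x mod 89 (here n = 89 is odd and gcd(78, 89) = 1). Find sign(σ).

Start at x=8: 8 → 1 → 78 → 32 → 4 → 45 → 39 → … (one orbit).
Decompose π into cycles: lengths [11, 11, 11, 11, 11, 11, 11, 11, 1] (9 cycles, including the fixed point 0).
With 9 cycles on 89 points, sign = (−1)^{89−9} = +1.

+1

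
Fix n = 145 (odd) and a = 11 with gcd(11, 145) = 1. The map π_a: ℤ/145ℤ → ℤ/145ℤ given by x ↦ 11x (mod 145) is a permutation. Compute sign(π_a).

Start at x=76: 76 → 111 → 61 → 91 → 131 → 136 → 46 → … (one orbit).
Cycle lengths of π_11 on ℤ/145ℤ: [28, 28, 28, 28, 28, 1, 1, 1, 1, 1]; 10 cycles in total.
With 10 cycles on 145 points, sign = (−1)^{145−10} = -1.
(11|145)_J = -1 (Zolotarev's lemma cross-check).

-1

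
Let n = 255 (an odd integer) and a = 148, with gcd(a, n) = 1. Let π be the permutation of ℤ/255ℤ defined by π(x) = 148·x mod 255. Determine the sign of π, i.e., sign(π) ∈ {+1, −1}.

Orbit of 1 under x↦148x: [1, 148, 229, 232, 166, 88, 19]… (length divides ord_255(148)).
21 cycles of lengths [16, 16, 16, 16, 16, 16, 16, 16, 16, 16, 16, 16, 16, 16, 16, 4, 4, 4, 1, 1, 1].
255 − 21 = 234 transpositions; sign(π) = (−1)^234 = +1.
(148|255)_J = +1 (Zolotarev's lemma cross-check).

+1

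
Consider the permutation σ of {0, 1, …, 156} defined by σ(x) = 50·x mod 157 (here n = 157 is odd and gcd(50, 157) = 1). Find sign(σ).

Start at x=50: 50 → 145 → 28 → 144 → 135 → 156 → 107 → … (one orbit).
The orbit structure of x ↦ 50x mod 157: 14 orbits of sizes [12, 12, 12, 12, 12, 12, 12, 12, 12, 12, 12, 12, 12, 1].
n − c = 157 − 14 = 143; sign = (−1)^143 = -1.

-1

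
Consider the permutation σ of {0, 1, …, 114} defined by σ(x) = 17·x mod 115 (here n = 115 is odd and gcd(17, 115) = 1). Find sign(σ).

Orbit of 4 under x↦17x: [4, 68, 6, 102, 9, 38, 71]… (length divides ord_115(17)).
5 cycles of lengths [44, 44, 22, 4, 1].
With 5 cycles on 115 points, sign = (−1)^{115−5} = +1.
Check: (17/115) = +1 by Zolotarev.

+1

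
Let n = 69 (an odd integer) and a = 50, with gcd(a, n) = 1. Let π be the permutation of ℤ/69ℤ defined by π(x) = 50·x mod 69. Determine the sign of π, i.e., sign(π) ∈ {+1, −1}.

Orbit of 49 under x↦50x: [49, 35, 25, 8, 55, 59, 52]… (length divides ord_69(50)).
6 cycles of lengths [22, 22, 11, 11, 2, 1].
6 cycles on 69: each ℓ→(−1)^(ℓ−1), product (−1)^63 = -1.
The Jacobi symbol (50|69) = -1 (Zolotarev) agrees.

-1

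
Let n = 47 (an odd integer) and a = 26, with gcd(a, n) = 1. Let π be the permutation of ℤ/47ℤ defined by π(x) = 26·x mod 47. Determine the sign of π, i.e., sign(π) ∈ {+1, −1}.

-1

Start at x=37: 37 → 22 → 8 → 20 → 3 → 31 → 7 → … (one orbit).
Decompose π into cycles: lengths [46, 1] (2 cycles, including the fixed point 0).
47 − 2 = 45 transpositions; sign(π) = (−1)^45 = -1.
The Jacobi symbol (26|47) = -1 (Zolotarev) agrees.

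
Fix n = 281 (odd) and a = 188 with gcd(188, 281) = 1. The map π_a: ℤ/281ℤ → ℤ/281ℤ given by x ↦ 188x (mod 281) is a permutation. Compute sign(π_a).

Trace 89: π^k(89) = [89, 153, 102, 68, 139, 280, 93] for k=0..6.
The orbit structure of x ↦ 188x mod 281: 8 orbits of sizes [40, 40, 40, 40, 40, 40, 40, 1].
Σ(ℓ_i−1) = 281−8 = 273; sign = (−1)^273 = -1.

-1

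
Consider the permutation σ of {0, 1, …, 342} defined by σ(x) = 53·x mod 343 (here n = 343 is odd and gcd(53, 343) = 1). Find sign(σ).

Start at x=226: 226 → 316 → 284 → 303 → 281 → 144 → 86 → … (one orbit).
Decompose π into cycles: lengths [147, 147, 21, 21, 3, 3, 1] (7 cycles, including the fixed point 0).
sign(π) = (−1)^{n − #cycles} = (−1)^{343−7} = (−1)^336 = +1.

+1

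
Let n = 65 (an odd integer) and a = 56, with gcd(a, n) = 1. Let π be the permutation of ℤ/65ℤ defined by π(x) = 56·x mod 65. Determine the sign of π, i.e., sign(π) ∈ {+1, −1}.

Start at x=56: 56 → 16 → 51 → 61 → 36 → 1 → 56 (one orbit).
π_56 has 15 disjoint cycles with lengths [6, 6, 6, 6, 6, 6, 6, 6, 6, 6, 1, 1, 1, 1, 1] on {0,…,64}.
n − c = 65 − 15 = 50; sign = (−1)^50 = +1.
(56|65)_J = +1 (Zolotarev's lemma cross-check).

+1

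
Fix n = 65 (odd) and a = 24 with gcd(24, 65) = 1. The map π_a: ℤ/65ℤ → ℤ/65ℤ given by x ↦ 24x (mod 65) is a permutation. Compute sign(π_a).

Start at x=36: 36 → 19 → 1 → 24 → 56 → 44 → 16 → … (one orbit).
Cycle lengths of π_24 on ℤ/65ℤ: [12, 12, 12, 12, 12, 2, 2, 1]; 8 cycles in total.
With 8 cycles on 65 points, sign = (−1)^{65−8} = -1.
(24|65)_J = -1 (Zolotarev's lemma cross-check).

-1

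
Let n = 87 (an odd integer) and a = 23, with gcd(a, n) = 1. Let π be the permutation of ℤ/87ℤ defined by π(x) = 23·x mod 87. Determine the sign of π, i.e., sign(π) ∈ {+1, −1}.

-1

Start at x=82: 82 → 59 → 52 → 65 → 16 → 20 → 25 → … (one orbit).
Cycle type of π: 14×4 + 7×4 + 2 + 1; total 10 cycles.
87 − 10 = 77 transpositions; sign(π) = (−1)^77 = -1.
(23|87)_J = -1 (Zolotarev's lemma cross-check).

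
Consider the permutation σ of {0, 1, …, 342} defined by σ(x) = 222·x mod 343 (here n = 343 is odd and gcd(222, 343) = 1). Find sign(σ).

Trace 176: π^k(176) = [176, 313, 200, 153, 9, 283, 57] for k=0..6.
π_222 has 4 disjoint cycles with lengths [294, 42, 6, 1] on {0,…,342}.
343 − 4 = 339 transpositions; sign(π) = (−1)^339 = -1.

-1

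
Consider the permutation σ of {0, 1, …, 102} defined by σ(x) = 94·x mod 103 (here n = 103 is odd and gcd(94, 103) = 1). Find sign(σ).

Orbit of 34 under x↦94x: [34, 3, 76, 37, 79, 10, 13]… (length divides ord_103(94)).
Cycle type of π: 34×3 + 1; total 4 cycles.
sign(π) = (−1)^{n − #cycles} = (−1)^{103−4} = (−1)^99 = -1.
Zolotarev: (94|103) = -1, matching the cycle-count sign.

-1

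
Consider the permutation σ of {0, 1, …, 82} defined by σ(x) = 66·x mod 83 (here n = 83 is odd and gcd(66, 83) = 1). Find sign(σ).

-1

Orbit of 34 under x↦66x: [34, 3, 32, 37, 35, 69, 72]… (length divides ord_83(66)).
Cycle lengths of π_66 on ℤ/83ℤ: [82, 1]; 2 cycles in total.
n − c = 83 − 2 = 81; sign = (−1)^81 = -1.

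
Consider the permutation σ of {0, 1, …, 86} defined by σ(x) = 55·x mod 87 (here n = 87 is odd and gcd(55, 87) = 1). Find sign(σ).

-1

Orbit of 79 under x↦55x: [79, 82, 73, 13, 19, 1, 55]… (length divides ord_87(55)).
Cycle type of π: 28×3 + 1×3; total 6 cycles.
n − c = 87 − 6 = 81; sign = (−1)^81 = -1.
Check: (55/87) = -1 by Zolotarev.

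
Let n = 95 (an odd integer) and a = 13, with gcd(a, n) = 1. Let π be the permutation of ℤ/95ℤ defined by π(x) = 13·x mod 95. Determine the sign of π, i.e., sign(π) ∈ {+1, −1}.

+1

Trace 2: π^k(2) = [2, 26, 53, 24, 27, 66, 3] for k=0..6.
Cycle type of π: 36×2 + 18 + 4 + 1; total 5 cycles.
sign(π) = (−1)^{n − #cycles} = (−1)^{95−5} = (−1)^90 = +1.
(13|95)_J = +1 (Zolotarev's lemma cross-check).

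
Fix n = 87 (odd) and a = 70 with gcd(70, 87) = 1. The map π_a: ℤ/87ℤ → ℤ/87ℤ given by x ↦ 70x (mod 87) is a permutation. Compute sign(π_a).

Trace 46: π^k(46) = [46, 1, 70, 28] for k=0..3.
The orbit structure of x ↦ 70x mod 87: 24 orbits of sizes [4, 4, 4, 4, 4, 4, 4, 4, 4, 4, 4, 4, 4, 4, 4, 4, 4, 4, 4, 4, 4, 1, 1, 1].
24 cycles on 87: each ℓ→(−1)^(ℓ−1), product (−1)^63 = -1.

-1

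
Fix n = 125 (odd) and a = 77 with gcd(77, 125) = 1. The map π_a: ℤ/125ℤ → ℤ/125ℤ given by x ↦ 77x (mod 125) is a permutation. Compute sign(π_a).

Start at x=68: 68 → 111 → 47 → 119 → 38 → 51 → 52 → … (one orbit).
The orbit structure of x ↦ 77x mod 125: 4 orbits of sizes [100, 20, 4, 1].
125 − 4 = 121 transpositions; sign(π) = (−1)^121 = -1.
Check: (77/125) = -1 by Zolotarev.

-1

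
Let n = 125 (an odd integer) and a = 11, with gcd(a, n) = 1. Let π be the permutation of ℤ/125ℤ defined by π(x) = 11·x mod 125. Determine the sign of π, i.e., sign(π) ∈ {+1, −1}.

+1

Start at x=46: 46 → 6 → 66 → 101 → 111 → 96 → 56 → … (one orbit).
The orbit structure of x ↦ 11x mod 125: 13 orbits of sizes [25, 25, 25, 25, 5, 5, 5, 5, 1, 1, 1, 1, 1].
sign(π) = (−1)^{n − #cycles} = (−1)^{125−13} = (−1)^112 = +1.
Via Zolotarev, sign(π_{11}) = (11|125) = +1.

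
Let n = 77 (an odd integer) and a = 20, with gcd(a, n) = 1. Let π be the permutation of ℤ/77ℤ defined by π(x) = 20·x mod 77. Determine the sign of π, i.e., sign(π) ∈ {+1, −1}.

Orbit of 1 under x↦20x: [1, 20, 15, 69, 71, 34, 64]… (length divides ord_77(20)).
Decompose π into cycles: lengths [10, 10, 10, 10, 10, 10, 5, 5, 2, 2, 2, 1] (12 cycles, including the fixed point 0).
sign(π) = (−1)^{n − #cycles} = (−1)^{77−12} = (−1)^65 = -1.

-1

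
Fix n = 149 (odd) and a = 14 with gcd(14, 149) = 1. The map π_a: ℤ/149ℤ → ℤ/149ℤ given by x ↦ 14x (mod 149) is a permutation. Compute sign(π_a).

-1

Orbit of 139 under x↦14x: [139, 9, 126, 125, 111, 64, 2]… (length divides ord_149(14)).
Cycle type of π: 148 + 1; total 2 cycles.
sign(π) = (−1)^{n − #cycles} = (−1)^{149−2} = (−1)^147 = -1.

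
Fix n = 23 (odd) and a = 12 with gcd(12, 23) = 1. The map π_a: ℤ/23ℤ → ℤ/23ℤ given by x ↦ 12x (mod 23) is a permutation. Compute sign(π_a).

+1

Trace 8: π^k(8) = [8, 4, 2, 1, 12, 6, 3] for k=0..6.
3 cycles of lengths [11, 11, 1].
Σ(ℓ_i−1) = 23−3 = 20; sign = (−1)^20 = +1.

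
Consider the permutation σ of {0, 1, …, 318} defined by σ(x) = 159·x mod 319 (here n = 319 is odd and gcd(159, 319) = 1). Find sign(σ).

Orbit of 148 under x↦159x: [148, 245, 37, 141, 89, 115, 102]… (length divides ord_319(159)).
Cycle type of π: 140×2 + 28 + 5×2 + 1; total 6 cycles.
6 cycles on 319: each ℓ→(−1)^(ℓ−1), product (−1)^313 = -1.
The Jacobi symbol (159|319) = -1 (Zolotarev) agrees.

-1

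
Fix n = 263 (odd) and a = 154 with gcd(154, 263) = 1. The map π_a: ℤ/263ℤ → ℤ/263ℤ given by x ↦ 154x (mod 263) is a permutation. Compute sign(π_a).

Trace 2: π^k(2) = [2, 45, 92, 229, 24, 14, 52] for k=0..6.
Cycle type of π: 262 + 1; total 2 cycles.
n − c = 263 − 2 = 261; sign = (−1)^261 = -1.

-1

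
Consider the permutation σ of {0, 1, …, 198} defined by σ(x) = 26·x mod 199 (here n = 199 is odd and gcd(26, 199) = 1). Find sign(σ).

Trace 47: π^k(47) = [47, 28, 131, 23, 1, 26, 79] for k=0..6.
Decompose π into cycles: lengths [99, 99, 1] (3 cycles, including the fixed point 0).
sign(π) = (−1)^{n − #cycles} = (−1)^{199−3} = (−1)^196 = +1.

+1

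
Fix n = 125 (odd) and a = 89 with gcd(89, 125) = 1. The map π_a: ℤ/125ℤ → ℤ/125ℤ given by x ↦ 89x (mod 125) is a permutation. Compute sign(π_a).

+1

Orbit of 119 under x↦89x: [119, 91, 99, 61, 54, 56, 109]… (length divides ord_125(89)).
Decompose π into cycles: lengths [50, 50, 10, 10, 2, 2, 1] (7 cycles, including the fixed point 0).
n − c = 125 − 7 = 118; sign = (−1)^118 = +1.
Zolotarev: (89|125) = +1, matching the cycle-count sign.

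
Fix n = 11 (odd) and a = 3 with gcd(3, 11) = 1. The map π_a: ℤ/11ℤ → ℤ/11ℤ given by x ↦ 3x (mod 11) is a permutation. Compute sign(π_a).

Orbit of 9 under x↦3x: [9, 5, 4, 1, 3]… (length divides ord_11(3)).
Decompose π into cycles: lengths [5, 5, 1] (3 cycles, including the fixed point 0).
Σ(ℓ_i−1) = 11−3 = 8; sign = (−1)^8 = +1.
Check: (3/11) = +1 by Zolotarev.

+1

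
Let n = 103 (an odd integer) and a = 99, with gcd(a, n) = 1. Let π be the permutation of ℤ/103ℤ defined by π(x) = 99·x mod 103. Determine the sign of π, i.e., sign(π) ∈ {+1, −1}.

Start at x=43: 43 → 34 → 70 → 29 → 90 → 52 → 101 → … (one orbit).
2 cycles of lengths [102, 1].
Σ(ℓ_i−1) = 103−2 = 101; sign = (−1)^101 = -1.

-1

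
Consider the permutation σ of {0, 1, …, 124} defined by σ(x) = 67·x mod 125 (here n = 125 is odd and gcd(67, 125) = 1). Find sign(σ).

-1

Orbit of 93 under x↦67x: [93, 106, 102, 84, 3, 76, 92]… (length divides ord_125(67)).
Cycle type of π: 100 + 20 + 4 + 1; total 4 cycles.
With 4 cycles on 125 points, sign = (−1)^{125−4} = -1.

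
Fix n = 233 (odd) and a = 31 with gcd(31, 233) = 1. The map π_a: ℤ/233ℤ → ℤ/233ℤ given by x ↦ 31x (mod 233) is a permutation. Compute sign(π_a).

+1

Trace 56: π^k(56) = [56, 105, 226, 16, 30, 231, 171] for k=0..6.
The orbit structure of x ↦ 31x mod 233: 3 orbits of sizes [116, 116, 1].
n − c = 233 − 3 = 230; sign = (−1)^230 = +1.
Via Zolotarev, sign(π_{31}) = (31|233) = +1.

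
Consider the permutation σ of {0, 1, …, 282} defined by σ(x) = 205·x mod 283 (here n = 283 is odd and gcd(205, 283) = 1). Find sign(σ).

-1

Start at x=267: 267 → 116 → 8 → 225 → 279 → 29 → 2 → … (one orbit).
4 cycles of lengths [94, 94, 94, 1].
283 − 4 = 279 transpositions; sign(π) = (−1)^279 = -1.
(205|283)_J = -1 (Zolotarev's lemma cross-check).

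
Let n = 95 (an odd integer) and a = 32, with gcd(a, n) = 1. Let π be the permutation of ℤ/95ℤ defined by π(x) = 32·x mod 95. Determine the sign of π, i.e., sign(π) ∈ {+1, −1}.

+1

Trace 1: π^k(1) = [1, 32, 74, 88, 61, 52, 49] for k=0..6.
Cycle type of π: 36×2 + 18 + 4 + 1; total 5 cycles.
sign(π) = (−1)^{n − #cycles} = (−1)^{95−5} = (−1)^90 = +1.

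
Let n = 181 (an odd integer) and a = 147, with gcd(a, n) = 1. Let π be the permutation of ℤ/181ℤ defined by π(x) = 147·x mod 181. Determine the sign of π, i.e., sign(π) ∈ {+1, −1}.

+1

Start at x=142: 142 → 59 → 166 → 148 → 36 → 43 → 167 → … (one orbit).
3 cycles of lengths [90, 90, 1].
3 cycles on 181: each ℓ→(−1)^(ℓ−1), product (−1)^178 = +1.
(147|181)_J = +1 (Zolotarev's lemma cross-check).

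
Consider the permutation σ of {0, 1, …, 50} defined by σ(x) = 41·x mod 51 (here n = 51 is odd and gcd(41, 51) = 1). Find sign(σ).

+1

Trace 41: π^k(41) = [41, 49, 20, 4, 11, 43, 29] for k=0..6.
The orbit structure of x ↦ 41x mod 51: 5 orbits of sizes [16, 16, 16, 2, 1].
Σ(ℓ_i−1) = 51−5 = 46; sign = (−1)^46 = +1.
Zolotarev: (41|51) = +1, matching the cycle-count sign.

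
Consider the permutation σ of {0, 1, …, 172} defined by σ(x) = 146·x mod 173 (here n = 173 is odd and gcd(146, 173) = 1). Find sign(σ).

-1

Trace 50: π^k(50) = [50, 34, 120, 47, 115, 9, 103] for k=0..6.
The orbit structure of x ↦ 146x mod 173: 2 orbits of sizes [172, 1].
Σ(ℓ_i−1) = 173−2 = 171; sign = (−1)^171 = -1.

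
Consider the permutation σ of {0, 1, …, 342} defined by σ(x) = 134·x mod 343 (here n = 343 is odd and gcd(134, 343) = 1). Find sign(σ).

+1

Trace 36: π^k(36) = [36, 22, 204, 239, 127, 211, 148] for k=0..6.
19 cycles of lengths [49, 49, 49, 49, 49, 49, 7, 7, 7, 7, 7, 7, 1, 1, 1, 1, 1, 1, 1].
With 19 cycles on 343 points, sign = (−1)^{343−19} = +1.
Check: (134/343) = +1 by Zolotarev.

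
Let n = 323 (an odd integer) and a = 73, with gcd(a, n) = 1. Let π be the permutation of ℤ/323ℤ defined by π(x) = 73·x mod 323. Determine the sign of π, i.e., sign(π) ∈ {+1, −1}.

Orbit of 81 under x↦73x: [81, 99, 121, 112, 101, 267, 111]… (length divides ord_323(73)).
6 cycles of lengths [144, 144, 16, 9, 9, 1].
6 cycles on 323: each ℓ→(−1)^(ℓ−1), product (−1)^317 = -1.
Check: (73/323) = -1 by Zolotarev.

-1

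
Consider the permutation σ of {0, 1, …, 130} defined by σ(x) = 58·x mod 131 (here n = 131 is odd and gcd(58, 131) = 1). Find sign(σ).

Orbit of 1 under x↦58x: [1, 58, 89, 53, 61]… (length divides ord_131(58)).
Cycle type of π: 5×26 + 1; total 27 cycles.
With 27 cycles on 131 points, sign = (−1)^{131−27} = +1.
Via Zolotarev, sign(π_{58}) = (58|131) = +1.

+1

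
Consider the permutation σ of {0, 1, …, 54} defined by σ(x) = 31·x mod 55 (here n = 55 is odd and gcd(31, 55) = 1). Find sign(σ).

+1

Start at x=36: 36 → 16 → 1 → 31 → 26 → 36 (one orbit).
Cycle lengths of π_31 on ℤ/55ℤ: [5, 5, 5, 5, 5, 5, 5, 5, 5, 5, 1, 1, 1, 1, 1]; 15 cycles in total.
Σ(ℓ_i−1) = 55−15 = 40; sign = (−1)^40 = +1.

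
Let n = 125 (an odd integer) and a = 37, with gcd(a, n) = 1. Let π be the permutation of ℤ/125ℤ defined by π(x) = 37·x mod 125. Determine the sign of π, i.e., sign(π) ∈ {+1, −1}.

-1

Orbit of 104 under x↦37x: [104, 98, 1, 37, 119, 28, 36]… (length divides ord_125(37)).
Cycle lengths of π_37 on ℤ/125ℤ: [100, 20, 4, 1]; 4 cycles in total.
125 − 4 = 121 transpositions; sign(π) = (−1)^121 = -1.
Via Zolotarev, sign(π_{37}) = (37|125) = -1.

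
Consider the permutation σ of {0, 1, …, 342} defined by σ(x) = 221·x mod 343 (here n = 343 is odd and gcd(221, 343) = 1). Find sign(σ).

+1

Trace 25: π^k(25) = [25, 37, 288, 193, 121, 330, 214] for k=0..6.
Decompose π into cycles: lengths [147, 147, 21, 21, 3, 3, 1] (7 cycles, including the fixed point 0).
n − c = 343 − 7 = 336; sign = (−1)^336 = +1.
Zolotarev: (221|343) = +1, matching the cycle-count sign.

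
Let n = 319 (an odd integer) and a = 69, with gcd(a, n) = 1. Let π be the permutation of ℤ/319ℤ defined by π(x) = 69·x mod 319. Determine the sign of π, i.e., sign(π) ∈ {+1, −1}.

Trace 166: π^k(166) = [166, 289, 163, 82, 235, 265, 102] for k=0..6.
6 cycles of lengths [140, 140, 28, 5, 5, 1].
6 cycles on 319: each ℓ→(−1)^(ℓ−1), product (−1)^313 = -1.

-1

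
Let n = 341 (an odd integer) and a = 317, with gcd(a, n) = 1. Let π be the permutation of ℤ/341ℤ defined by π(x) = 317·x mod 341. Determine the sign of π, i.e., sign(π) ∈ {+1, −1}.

+1

Trace 225: π^k(225) = [225, 56, 20, 202, 267, 71, 1] for k=0..6.
The orbit structure of x ↦ 317x mod 341: 25 orbits of sizes [15, 15, 15, 15, 15, 15, 15, 15, 15, 15, 15, 15, 15, 15, 15, 15, 15, 15, 15, 15, 15, 15, 5, 5, 1].
25 cycles on 341: each ℓ→(−1)^(ℓ−1), product (−1)^316 = +1.
The Jacobi symbol (317|341) = +1 (Zolotarev) agrees.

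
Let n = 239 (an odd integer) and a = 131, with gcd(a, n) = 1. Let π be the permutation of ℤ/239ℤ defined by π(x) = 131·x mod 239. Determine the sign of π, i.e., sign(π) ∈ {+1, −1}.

-1

Trace 26: π^k(26) = [26, 60, 212, 48, 74, 134, 107] for k=0..6.
2 cycles of lengths [238, 1].
239 − 2 = 237 transpositions; sign(π) = (−1)^237 = -1.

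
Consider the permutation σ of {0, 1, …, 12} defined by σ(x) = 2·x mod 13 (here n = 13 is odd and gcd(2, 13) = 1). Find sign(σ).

Start at x=9: 9 → 5 → 10 → 7 → 1 → 2 → 4 → … (one orbit).
2 cycles of lengths [12, 1].
Σ(ℓ_i−1) = 13−2 = 11; sign = (−1)^11 = -1.
Via Zolotarev, sign(π_{2}) = (2|13) = -1.

-1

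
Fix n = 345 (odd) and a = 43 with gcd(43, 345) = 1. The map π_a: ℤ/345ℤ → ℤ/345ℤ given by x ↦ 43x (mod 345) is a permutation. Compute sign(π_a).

+1

Start at x=121: 121 → 28 → 169 → 22 → 256 → 313 → 4 → … (one orbit).
Decompose π into cycles: lengths [44, 44, 44, 44, 44, 44, 22, 22, 22, 4, 4, 4, 1, 1, 1] (15 cycles, including the fixed point 0).
n − c = 345 − 15 = 330; sign = (−1)^330 = +1.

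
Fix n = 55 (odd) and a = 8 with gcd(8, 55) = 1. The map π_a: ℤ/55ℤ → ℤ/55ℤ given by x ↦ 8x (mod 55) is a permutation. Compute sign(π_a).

Trace 32: π^k(32) = [32, 36, 13, 49, 7, 1, 8] for k=0..6.
Cycle lengths of π_8 on ℤ/55ℤ: [20, 20, 10, 4, 1]; 5 cycles in total.
5 cycles on 55: each ℓ→(−1)^(ℓ−1), product (−1)^50 = +1.

+1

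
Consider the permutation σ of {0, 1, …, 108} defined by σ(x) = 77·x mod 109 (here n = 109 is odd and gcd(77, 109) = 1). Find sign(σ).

Trace 108: π^k(108) = [108, 32, 66, 68, 4, 90, 63] for k=0..6.
Cycle type of π: 36×3 + 1; total 4 cycles.
Σ(ℓ_i−1) = 109−4 = 105; sign = (−1)^105 = -1.
The Jacobi symbol (77|109) = -1 (Zolotarev) agrees.

-1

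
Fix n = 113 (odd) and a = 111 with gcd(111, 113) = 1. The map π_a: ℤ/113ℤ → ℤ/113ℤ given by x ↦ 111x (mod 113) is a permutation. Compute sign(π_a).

Start at x=83: 83 → 60 → 106 → 14 → 85 → 56 → 1 → … (one orbit).
π_111 has 5 disjoint cycles with lengths [28, 28, 28, 28, 1] on {0,…,112}.
n − c = 113 − 5 = 108; sign = (−1)^108 = +1.
Via Zolotarev, sign(π_{111}) = (111|113) = +1.

+1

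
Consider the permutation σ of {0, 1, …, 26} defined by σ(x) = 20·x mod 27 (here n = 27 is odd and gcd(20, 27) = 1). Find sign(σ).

Orbit of 13 under x↦20x: [13, 17, 16, 23, 1, 20, 22]… (length divides ord_27(20)).
Decompose π into cycles: lengths [18, 6, 2, 1] (4 cycles, including the fixed point 0).
4 cycles on 27: each ℓ→(−1)^(ℓ−1), product (−1)^23 = -1.
(20|27)_J = -1 (Zolotarev's lemma cross-check).

-1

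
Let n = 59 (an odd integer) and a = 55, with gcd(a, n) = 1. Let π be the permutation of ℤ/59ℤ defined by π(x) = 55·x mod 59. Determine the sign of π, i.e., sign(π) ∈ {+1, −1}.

-1

Start at x=53: 53 → 24 → 22 → 30 → 57 → 8 → 27 → … (one orbit).
Decompose π into cycles: lengths [58, 1] (2 cycles, including the fixed point 0).
Σ(ℓ_i−1) = 59−2 = 57; sign = (−1)^57 = -1.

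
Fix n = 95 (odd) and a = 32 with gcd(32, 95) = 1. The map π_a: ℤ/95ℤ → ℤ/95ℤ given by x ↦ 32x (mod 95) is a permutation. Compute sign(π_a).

+1

Orbit of 49 under x↦32x: [49, 48, 16, 37, 44, 78, 26]… (length divides ord_95(32)).
Cycle lengths of π_32 on ℤ/95ℤ: [36, 36, 18, 4, 1]; 5 cycles in total.
Σ(ℓ_i−1) = 95−5 = 90; sign = (−1)^90 = +1.
Via Zolotarev, sign(π_{32}) = (32|95) = +1.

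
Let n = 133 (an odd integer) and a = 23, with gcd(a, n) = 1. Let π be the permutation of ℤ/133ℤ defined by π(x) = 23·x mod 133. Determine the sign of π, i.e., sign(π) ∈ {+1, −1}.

+1

Orbit of 74 under x↦23x: [74, 106, 44, 81, 1, 23, 130]… (length divides ord_133(23)).
Cycle type of π: 9×14 + 3×2 + 1; total 17 cycles.
133 − 17 = 116 transpositions; sign(π) = (−1)^116 = +1.
Check: (23/133) = +1 by Zolotarev.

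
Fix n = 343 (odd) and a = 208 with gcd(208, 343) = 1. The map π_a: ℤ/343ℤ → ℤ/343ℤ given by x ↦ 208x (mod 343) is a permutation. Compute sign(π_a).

Trace 176: π^k(176) = [176, 250, 207, 181, 261, 94, 1] for k=0..6.
Decompose π into cycles: lengths [294, 42, 6, 1] (4 cycles, including the fixed point 0).
Σ(ℓ_i−1) = 343−4 = 339; sign = (−1)^339 = -1.
Zolotarev: (208|343) = -1, matching the cycle-count sign.

-1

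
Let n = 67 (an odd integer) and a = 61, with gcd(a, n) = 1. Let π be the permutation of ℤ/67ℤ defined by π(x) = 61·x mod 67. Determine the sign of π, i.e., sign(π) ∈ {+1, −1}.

-1

Start at x=37: 37 → 46 → 59 → 48 → 47 → 53 → 17 → … (one orbit).
Cycle lengths of π_61 on ℤ/67ℤ: [66, 1]; 2 cycles in total.
sign(π) = (−1)^{n − #cycles} = (−1)^{67−2} = (−1)^65 = -1.
Via Zolotarev, sign(π_{61}) = (61|67) = -1.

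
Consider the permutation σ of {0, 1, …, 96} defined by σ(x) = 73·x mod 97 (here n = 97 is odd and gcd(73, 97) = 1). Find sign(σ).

+1

Orbit of 22 under x↦73x: [22, 54, 62, 64, 16, 4, 1]… (length divides ord_97(73)).
The orbit structure of x ↦ 73x mod 97: 5 orbits of sizes [24, 24, 24, 24, 1].
sign(π) = (−1)^{n − #cycles} = (−1)^{97−5} = (−1)^92 = +1.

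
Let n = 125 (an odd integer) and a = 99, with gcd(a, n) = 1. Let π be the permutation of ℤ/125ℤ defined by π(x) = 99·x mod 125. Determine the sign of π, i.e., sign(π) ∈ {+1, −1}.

Start at x=49: 49 → 101 → 124 → 26 → 74 → 76 → 24 → … (one orbit).
π_99 has 23 disjoint cycles with lengths [10, 10, 10, 10, 10, 10, 10, 10, 10, 10, 2, 2, 2, 2, 2, 2, 2, 2, 2, 2, 2, 2, 1] on {0,…,124}.
With 23 cycles on 125 points, sign = (−1)^{125−23} = +1.
Zolotarev: (99|125) = +1, matching the cycle-count sign.

+1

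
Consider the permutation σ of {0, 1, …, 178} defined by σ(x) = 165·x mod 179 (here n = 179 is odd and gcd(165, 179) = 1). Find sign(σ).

-1

Trace 95: π^k(95) = [95, 102, 4, 123, 68, 122, 82] for k=0..6.
π_165 has 2 disjoint cycles with lengths [178, 1] on {0,…,178}.
2 cycles on 179: each ℓ→(−1)^(ℓ−1), product (−1)^177 = -1.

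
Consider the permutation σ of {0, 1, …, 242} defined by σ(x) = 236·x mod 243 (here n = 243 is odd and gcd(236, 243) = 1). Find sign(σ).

-1

Start at x=185: 185 → 163 → 74 → 211 → 224 → 133 → 41 → … (one orbit).
π_236 has 6 disjoint cycles with lengths [162, 54, 18, 6, 2, 1] on {0,…,242}.
Σ(ℓ_i−1) = 243−6 = 237; sign = (−1)^237 = -1.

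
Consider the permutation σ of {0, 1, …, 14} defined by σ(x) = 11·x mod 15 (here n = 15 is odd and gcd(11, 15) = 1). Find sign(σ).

-1

Start at x=11: 11 → 1 → 11 (one orbit).
Decompose π into cycles: lengths [2, 2, 2, 2, 2, 1, 1, 1, 1, 1] (10 cycles, including the fixed point 0).
n − c = 15 − 10 = 5; sign = (−1)^5 = -1.
Via Zolotarev, sign(π_{11}) = (11|15) = -1.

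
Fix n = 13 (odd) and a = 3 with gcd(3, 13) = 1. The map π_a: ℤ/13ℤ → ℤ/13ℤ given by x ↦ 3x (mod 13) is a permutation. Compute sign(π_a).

+1

Orbit of 9 under x↦3x: [9, 1, 3]… (length divides ord_13(3)).
Decompose π into cycles: lengths [3, 3, 3, 3, 1] (5 cycles, including the fixed point 0).
Σ(ℓ_i−1) = 13−5 = 8; sign = (−1)^8 = +1.
Via Zolotarev, sign(π_{3}) = (3|13) = +1.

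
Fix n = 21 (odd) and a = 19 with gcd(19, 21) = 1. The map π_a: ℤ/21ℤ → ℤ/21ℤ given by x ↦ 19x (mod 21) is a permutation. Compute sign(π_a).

Start at x=16: 16 → 10 → 1 → 19 → 4 → 13 → 16 (one orbit).
Cycle lengths of π_19 on ℤ/21ℤ: [6, 6, 6, 1, 1, 1]; 6 cycles in total.
Σ(ℓ_i−1) = 21−6 = 15; sign = (−1)^15 = -1.
Zolotarev: (19|21) = -1, matching the cycle-count sign.

-1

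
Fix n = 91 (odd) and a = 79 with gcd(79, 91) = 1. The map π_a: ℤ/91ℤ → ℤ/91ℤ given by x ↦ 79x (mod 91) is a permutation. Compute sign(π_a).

Orbit of 1 under x↦79x: [1, 79, 53]… (length divides ord_91(79)).
39 cycles of lengths [3, 3, 3, 3, 3, 3, 3, 3, 3, 3, 3, 3, 3, 3, 3, 3, 3, 3, 3, 3, 3, 3, 3, 3, 3, 3, 1, 1, 1, 1, 1, 1, 1, 1, 1, 1, 1, 1, 1].
91 − 39 = 52 transpositions; sign(π) = (−1)^52 = +1.
Check: (79/91) = +1 by Zolotarev.

+1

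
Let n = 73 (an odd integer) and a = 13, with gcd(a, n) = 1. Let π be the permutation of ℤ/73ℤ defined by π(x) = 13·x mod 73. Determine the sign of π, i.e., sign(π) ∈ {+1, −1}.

Start at x=18: 18 → 15 → 49 → 53 → 32 → 51 → 6 → … (one orbit).
π_13 has 2 disjoint cycles with lengths [72, 1] on {0,…,72}.
n − c = 73 − 2 = 71; sign = (−1)^71 = -1.

-1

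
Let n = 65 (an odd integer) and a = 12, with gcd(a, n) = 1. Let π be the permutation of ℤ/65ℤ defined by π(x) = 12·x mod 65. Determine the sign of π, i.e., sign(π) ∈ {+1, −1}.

-1

Trace 38: π^k(38) = [38, 1, 12, 14] for k=0..3.
π_12 has 20 disjoint cycles with lengths [4, 4, 4, 4, 4, 4, 4, 4, 4, 4, 4, 4, 4, 2, 2, 2, 2, 2, 2, 1] on {0,…,64}.
20 cycles on 65: each ℓ→(−1)^(ℓ−1), product (−1)^45 = -1.
(12|65)_J = -1 (Zolotarev's lemma cross-check).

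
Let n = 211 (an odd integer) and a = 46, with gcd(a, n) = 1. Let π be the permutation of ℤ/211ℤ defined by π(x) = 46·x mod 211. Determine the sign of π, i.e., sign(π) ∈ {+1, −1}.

+1

Start at x=37: 37 → 14 → 11 → 84 → 66 → 82 → 185 → … (one orbit).
Cycle type of π: 105×2 + 1; total 3 cycles.
With 3 cycles on 211 points, sign = (−1)^{211−3} = +1.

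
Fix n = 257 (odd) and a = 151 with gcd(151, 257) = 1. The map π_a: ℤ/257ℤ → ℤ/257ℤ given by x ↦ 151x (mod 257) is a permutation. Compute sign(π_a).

-1

Orbit of 43 under x↦151x: [43, 68, 245, 244, 93, 165, 243]… (length divides ord_257(151)).
2 cycles of lengths [256, 1].
sign(π) = (−1)^{n − #cycles} = (−1)^{257−2} = (−1)^255 = -1.
Zolotarev: (151|257) = -1, matching the cycle-count sign.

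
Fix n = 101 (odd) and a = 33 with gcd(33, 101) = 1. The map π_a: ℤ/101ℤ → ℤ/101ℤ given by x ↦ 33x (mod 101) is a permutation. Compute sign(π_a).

+1

Trace 68: π^k(68) = [68, 22, 19, 21, 87, 43, 5] for k=0..6.
Cycle type of π: 50×2 + 1; total 3 cycles.
Σ(ℓ_i−1) = 101−3 = 98; sign = (−1)^98 = +1.
Zolotarev: (33|101) = +1, matching the cycle-count sign.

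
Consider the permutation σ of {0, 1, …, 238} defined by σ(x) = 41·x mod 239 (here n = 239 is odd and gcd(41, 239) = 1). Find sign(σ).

Orbit of 107 under x↦41x: [107, 85, 139, 202, 156, 182, 53]… (length divides ord_239(41)).
π_41 has 2 disjoint cycles with lengths [238, 1] on {0,…,238}.
2 cycles on 239: each ℓ→(−1)^(ℓ−1), product (−1)^237 = -1.

-1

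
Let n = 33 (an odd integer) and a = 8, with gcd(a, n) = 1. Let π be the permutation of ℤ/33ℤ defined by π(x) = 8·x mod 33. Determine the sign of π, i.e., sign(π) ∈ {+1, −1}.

+1

Trace 16: π^k(16) = [16, 29, 1, 8, 31, 17, 4] for k=0..6.
π_8 has 5 disjoint cycles with lengths [10, 10, 10, 2, 1] on {0,…,32}.
33 − 5 = 28 transpositions; sign(π) = (−1)^28 = +1.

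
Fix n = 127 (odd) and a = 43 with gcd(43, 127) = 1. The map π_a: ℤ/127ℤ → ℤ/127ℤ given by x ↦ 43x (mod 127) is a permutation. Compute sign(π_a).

-1

Start at x=87: 87 → 58 → 81 → 54 → 36 → 24 → 16 → … (one orbit).
2 cycles of lengths [126, 1].
2 cycles on 127: each ℓ→(−1)^(ℓ−1), product (−1)^125 = -1.
Via Zolotarev, sign(π_{43}) = (43|127) = -1.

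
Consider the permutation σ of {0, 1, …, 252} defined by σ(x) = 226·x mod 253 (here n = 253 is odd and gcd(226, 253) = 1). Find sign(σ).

+1

Start at x=17: 17 → 47 → 249 → 108 → 120 → 49 → 195 → … (one orbit).
The orbit structure of x ↦ 226x mod 253: 5 orbits of sizes [110, 110, 22, 10, 1].
Σ(ℓ_i−1) = 253−5 = 248; sign = (−1)^248 = +1.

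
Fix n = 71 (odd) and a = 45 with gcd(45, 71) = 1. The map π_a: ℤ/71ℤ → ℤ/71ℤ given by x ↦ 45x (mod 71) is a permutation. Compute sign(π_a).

Start at x=30: 30 → 1 → 45 → 37 → 32 → 20 → 48 → 30 (one orbit).
Decompose π into cycles: lengths [7, 7, 7, 7, 7, 7, 7, 7, 7, 7, 1] (11 cycles, including the fixed point 0).
11 cycles on 71: each ℓ→(−1)^(ℓ−1), product (−1)^60 = +1.
Zolotarev: (45|71) = +1, matching the cycle-count sign.

+1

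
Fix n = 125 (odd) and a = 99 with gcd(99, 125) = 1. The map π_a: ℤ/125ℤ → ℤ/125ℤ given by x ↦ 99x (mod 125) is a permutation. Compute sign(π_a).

Orbit of 49 under x↦99x: [49, 101, 124, 26, 74, 76, 24]… (length divides ord_125(99)).
The orbit structure of x ↦ 99x mod 125: 23 orbits of sizes [10, 10, 10, 10, 10, 10, 10, 10, 10, 10, 2, 2, 2, 2, 2, 2, 2, 2, 2, 2, 2, 2, 1].
Σ(ℓ_i−1) = 125−23 = 102; sign = (−1)^102 = +1.
Via Zolotarev, sign(π_{99}) = (99|125) = +1.

+1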